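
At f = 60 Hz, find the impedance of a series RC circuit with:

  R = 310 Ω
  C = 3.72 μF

Step 1 — Angular frequency: ω = 2π·f = 2π·60 = 377 rad/s.
Step 2 — Component impedances:
  R: Z = R = 310 Ω
  C: Z = 1/(jωC) = -j/(ω·C) = 0 - j713.1 Ω
Step 3 — Series combination: Z_total = R + C = 310 - j713.1 Ω = 777.5∠-66.5° Ω.

Z = 310 - j713.1 Ω = 777.5∠-66.5° Ω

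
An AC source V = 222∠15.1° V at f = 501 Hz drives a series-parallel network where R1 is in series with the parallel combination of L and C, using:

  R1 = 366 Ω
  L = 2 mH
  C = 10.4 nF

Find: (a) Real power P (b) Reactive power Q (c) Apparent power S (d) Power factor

Step 1 — Angular frequency: ω = 2π·f = 2π·501 = 3148 rad/s.
Step 2 — Component impedances:
  R1: Z = R = 366 Ω
  L: Z = jωL = j·3148·0.002 = 0 + j6.296 Ω
  C: Z = 1/(jωC) = -j/(ω·C) = 0 - j3.055e+04 Ω
Step 3 — Parallel branch: L || C = 1/(1/L + 1/C) = 0 + j6.297 Ω.
Step 4 — Series with R1: Z_total = R1 + (L || C) = 366 + j6.297 Ω = 366.1∠1.0° Ω.
Step 5 — Source phasor: V = 222∠15.1° V = 214.3 + j57.83 V.
Step 6 — Current: I = V / Z = 0.5882 + j0.1479 A = 0.6065∠14.1° A.
Step 7 — Complex power: S = V·I* = 134.6 + j2.316 VA.
Step 8 — Real power: P = Re(S) = 134.6 W.
Step 9 — Reactive power: Q = Im(S) = 2.316 VAR.
Step 10 — Apparent power: |S| = 134.6 VA.
Step 11 — Power factor: PF = P/|S| = 0.9999 (lagging).

(a) P = 134.6 W  (b) Q = 2.316 VAR  (c) S = 134.6 VA  (d) PF = 0.9999 (lagging)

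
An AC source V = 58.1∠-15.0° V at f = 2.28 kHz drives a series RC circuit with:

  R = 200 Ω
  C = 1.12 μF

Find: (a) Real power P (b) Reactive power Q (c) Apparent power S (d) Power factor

Step 1 — Angular frequency: ω = 2π·f = 2π·2280 = 1.433e+04 rad/s.
Step 2 — Component impedances:
  R: Z = R = 200 Ω
  C: Z = 1/(jωC) = -j/(ω·C) = 0 - j62.33 Ω
Step 3 — Series combination: Z_total = R + C = 200 - j62.33 Ω = 209.5∠-17.3° Ω.
Step 4 — Source phasor: V = 58.1∠-15.0° V = 56.12 - j15.04 V.
Step 5 — Current: I = V / Z = 0.2771 + j0.01117 A = 0.2773∠2.3° A.
Step 6 — Complex power: S = V·I* = 15.38 - j4.794 VA.
Step 7 — Real power: P = Re(S) = 15.38 W.
Step 8 — Reactive power: Q = Im(S) = -4.794 VAR.
Step 9 — Apparent power: |S| = 16.11 VA.
Step 10 — Power factor: PF = P/|S| = 0.9547 (leading).

(a) P = 15.38 W  (b) Q = -4.794 VAR  (c) S = 16.11 VA  (d) PF = 0.9547 (leading)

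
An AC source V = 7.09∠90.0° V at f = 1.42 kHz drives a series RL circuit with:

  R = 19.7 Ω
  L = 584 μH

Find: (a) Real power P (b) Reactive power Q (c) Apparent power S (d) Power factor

Step 1 — Angular frequency: ω = 2π·f = 2π·1420 = 8922 rad/s.
Step 2 — Component impedances:
  R: Z = R = 19.7 Ω
  L: Z = jωL = j·8922·0.000584 = 0 + j5.211 Ω
Step 3 — Series combination: Z_total = R + L = 19.7 + j5.211 Ω = 20.38∠14.8° Ω.
Step 4 — Source phasor: V = 7.09∠90.0° V = 0 + j7.09 V.
Step 5 — Current: I = V / Z = 0.08897 + j0.3364 A = 0.3479∠75.2° A.
Step 6 — Complex power: S = V·I* = 2.385 + j0.6308 VA.
Step 7 — Real power: P = Re(S) = 2.385 W.
Step 8 — Reactive power: Q = Im(S) = 0.6308 VAR.
Step 9 — Apparent power: |S| = 2.467 VA.
Step 10 — Power factor: PF = P/|S| = 0.9668 (lagging).

(a) P = 2.385 W  (b) Q = 0.6308 VAR  (c) S = 2.467 VA  (d) PF = 0.9668 (lagging)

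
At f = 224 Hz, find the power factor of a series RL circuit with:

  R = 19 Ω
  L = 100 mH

Step 1 — Angular frequency: ω = 2π·f = 2π·224 = 1407 rad/s.
Step 2 — Component impedances:
  R: Z = R = 19 Ω
  L: Z = jωL = j·1407·0.1 = 0 + j140.7 Ω
Step 3 — Series combination: Z_total = R + L = 19 + j140.7 Ω = 142∠82.3° Ω.
Step 4 — Power factor: PF = cos(φ) = Re(Z)/|Z| = 19/142 = 0.1338.
Step 5 — Type: Im(Z) = 140.7 ⇒ lagging (phase φ = 82.3°).

PF = 0.1338 (lagging, φ = 82.3°)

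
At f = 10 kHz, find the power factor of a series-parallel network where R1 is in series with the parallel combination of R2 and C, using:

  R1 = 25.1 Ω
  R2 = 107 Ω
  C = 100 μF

Step 1 — Angular frequency: ω = 2π·f = 2π·1e+04 = 6.283e+04 rad/s.
Step 2 — Component impedances:
  R1: Z = R = 25.1 Ω
  R2: Z = R = 107 Ω
  C: Z = 1/(jωC) = -j/(ω·C) = 0 - j0.1592 Ω
Step 3 — Parallel branch: R2 || C = 1/(1/R2 + 1/C) = 0.0002367 - j0.1592 Ω.
Step 4 — Series with R1: Z_total = R1 + (R2 || C) = 25.1 - j0.1592 Ω = 25.1∠-0.4° Ω.
Step 5 — Power factor: PF = cos(φ) = Re(Z)/|Z| = 25.1/25.1 = 1.
Step 6 — Type: Im(Z) = -0.1592 ⇒ leading (phase φ = -0.4°).

PF = 1 (leading, φ = -0.4°)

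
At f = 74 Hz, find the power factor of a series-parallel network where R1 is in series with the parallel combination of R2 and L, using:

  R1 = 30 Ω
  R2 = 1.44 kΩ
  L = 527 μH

Step 1 — Angular frequency: ω = 2π·f = 2π·74 = 465 rad/s.
Step 2 — Component impedances:
  R1: Z = R = 30 Ω
  R2: Z = R = 1440 Ω
  L: Z = jωL = j·465·0.000527 = 0 + j0.245 Ω
Step 3 — Parallel branch: R2 || L = 1/(1/R2 + 1/L) = 4.169e-05 + j0.245 Ω.
Step 4 — Series with R1: Z_total = R1 + (R2 || L) = 30 + j0.245 Ω = 30∠0.5° Ω.
Step 5 — Power factor: PF = cos(φ) = Re(Z)/|Z| = 30/30 = 1.
Step 6 — Type: Im(Z) = 0.245 ⇒ lagging (phase φ = 0.5°).

PF = 1 (lagging, φ = 0.5°)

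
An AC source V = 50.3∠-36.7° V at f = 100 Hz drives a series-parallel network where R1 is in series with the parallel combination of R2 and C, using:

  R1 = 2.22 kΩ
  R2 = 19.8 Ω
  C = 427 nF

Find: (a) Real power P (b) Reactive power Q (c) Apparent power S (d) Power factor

Step 1 — Angular frequency: ω = 2π·f = 2π·100 = 628.3 rad/s.
Step 2 — Component impedances:
  R1: Z = R = 2220 Ω
  R2: Z = R = 19.8 Ω
  C: Z = 1/(jωC) = -j/(ω·C) = 0 - j3727 Ω
Step 3 — Parallel branch: R2 || C = 1/(1/R2 + 1/C) = 19.8 - j0.1052 Ω.
Step 4 — Series with R1: Z_total = R1 + (R2 || C) = 2240 - j0.1052 Ω = 2240∠-0.0° Ω.
Step 5 — Source phasor: V = 50.3∠-36.7° V = 40.33 - j30.06 V.
Step 6 — Current: I = V / Z = 0.01801 - j0.01342 A = 0.02246∠-36.7° A.
Step 7 — Complex power: S = V·I* = 1.13 - j5.304e-05 VA.
Step 8 — Real power: P = Re(S) = 1.13 W.
Step 9 — Reactive power: Q = Im(S) = -5.304e-05 VAR.
Step 10 — Apparent power: |S| = 1.13 VA.
Step 11 — Power factor: PF = P/|S| = 1 (leading).

(a) P = 1.13 W  (b) Q = -5.304e-05 VAR  (c) S = 1.13 VA  (d) PF = 1 (leading)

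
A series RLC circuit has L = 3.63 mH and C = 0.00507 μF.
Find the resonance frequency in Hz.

Step 1 — Resonance condition Im(Z)=0 gives ω₀ = 1/√(LC).
Step 2 — ω₀ = 1/√(0.00363·5.07e-09) = 2.331e+05 rad/s.
Step 3 — f₀ = ω₀/(2π) = 3.71e+04 Hz.

f₀ = 3.71e+04 Hz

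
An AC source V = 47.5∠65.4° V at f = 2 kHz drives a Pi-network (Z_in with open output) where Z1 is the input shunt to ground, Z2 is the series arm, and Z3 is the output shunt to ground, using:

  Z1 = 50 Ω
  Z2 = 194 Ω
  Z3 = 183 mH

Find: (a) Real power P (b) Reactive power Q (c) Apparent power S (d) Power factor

Step 1 — Angular frequency: ω = 2π·f = 2π·2000 = 1.257e+04 rad/s.
Step 2 — Component impedances:
  Z1: Z = R = 50 Ω
  Z2: Z = R = 194 Ω
  Z3: Z = jωL = j·1.257e+04·0.183 = 0 + j2300 Ω
Step 3 — With open output, the series arm Z2 and the output shunt Z3 appear in series to ground: Z2 + Z3 = 194 + j2300 Ω.
Step 4 — Parallel with input shunt Z1: Z_in = Z1 || (Z2 + Z3) = 49.89 + j1.075 Ω = 49.9∠1.2° Ω.
Step 5 — Source phasor: V = 47.5∠65.4° V = 19.77 + j43.19 V.
Step 6 — Current: I = V / Z = 0.4148 + j0.8568 A = 0.952∠64.2° A.
Step 7 — Complex power: S = V·I* = 45.21 + j0.9742 VA.
Step 8 — Real power: P = Re(S) = 45.21 W.
Step 9 — Reactive power: Q = Im(S) = 0.9742 VAR.
Step 10 — Apparent power: |S| = 45.22 VA.
Step 11 — Power factor: PF = P/|S| = 0.9998 (lagging).

(a) P = 45.21 W  (b) Q = 0.9742 VAR  (c) S = 45.22 VA  (d) PF = 0.9998 (lagging)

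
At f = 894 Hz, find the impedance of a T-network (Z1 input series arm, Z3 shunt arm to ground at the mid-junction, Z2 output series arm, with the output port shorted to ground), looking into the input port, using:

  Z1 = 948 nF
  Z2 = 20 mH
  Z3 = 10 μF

Step 1 — Angular frequency: ω = 2π·f = 2π·894 = 5617 rad/s.
Step 2 — Component impedances:
  Z1: Z = 1/(jωC) = -j/(ω·C) = 0 - j187.8 Ω
  Z2: Z = jωL = j·5617·0.02 = 0 + j112.3 Ω
  Z3: Z = 1/(jωC) = -j/(ω·C) = 0 - j17.8 Ω
Step 3 — With the output port shorted to ground, the output series arm Z2 runs from the junction to ground; the shunt arm Z3 also runs from the junction to ground. They appear in parallel: Z3 || Z2 = 0 - j21.15 Ω.
Step 4 — Series with input arm Z1: Z_in = Z1 + (Z3 || Z2) = 0 - j208.9 Ω = 208.9∠-90.0° Ω.

Z = 0 - j208.9 Ω = 208.9∠-90.0° Ω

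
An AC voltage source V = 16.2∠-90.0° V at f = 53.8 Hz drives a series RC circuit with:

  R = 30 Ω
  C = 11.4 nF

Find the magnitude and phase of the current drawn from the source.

Step 1 — Angular frequency: ω = 2π·f = 2π·53.8 = 338 rad/s.
Step 2 — Component impedances:
  R: Z = R = 30 Ω
  C: Z = 1/(jωC) = -j/(ω·C) = 0 - j2.595e+05 Ω
Step 3 — Series combination: Z_total = R + C = 30 - j2.595e+05 Ω = 2.595e+05∠-90.0° Ω.
Step 4 — Source phasor: V = 16.2∠-90.0° V = 0 - j16.2 V.
Step 5 — Ohm's law: I = V / Z_total = (0 - j16.2) / (30 - j2.595e+05) = 6.243e-05 - j7.217e-09 A.
Step 6 — Convert to polar: |I| = 6.243e-05 A, ∠I = -0.0°.

I = 6.243e-05∠-0.0° A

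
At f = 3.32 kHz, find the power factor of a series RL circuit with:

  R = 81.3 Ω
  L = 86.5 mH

Step 1 — Angular frequency: ω = 2π·f = 2π·3320 = 2.086e+04 rad/s.
Step 2 — Component impedances:
  R: Z = R = 81.3 Ω
  L: Z = jωL = j·2.086e+04·0.0865 = 0 + j1804 Ω
Step 3 — Series combination: Z_total = R + L = 81.3 + j1804 Ω = 1806∠87.4° Ω.
Step 4 — Power factor: PF = cos(φ) = Re(Z)/|Z| = 81.3/1806.2 = 0.04501.
Step 5 — Type: Im(Z) = 1804 ⇒ lagging (phase φ = 87.4°).

PF = 0.04501 (lagging, φ = 87.4°)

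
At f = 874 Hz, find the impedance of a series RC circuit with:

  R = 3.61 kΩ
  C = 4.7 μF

Step 1 — Angular frequency: ω = 2π·f = 2π·874 = 5492 rad/s.
Step 2 — Component impedances:
  R: Z = R = 3610 Ω
  C: Z = 1/(jωC) = -j/(ω·C) = 0 - j38.74 Ω
Step 3 — Series combination: Z_total = R + C = 3610 - j38.74 Ω = 3610∠-0.6° Ω.

Z = 3610 - j38.74 Ω = 3610∠-0.6° Ω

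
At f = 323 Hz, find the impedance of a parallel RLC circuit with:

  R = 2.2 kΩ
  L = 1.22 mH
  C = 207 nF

Step 1 — Angular frequency: ω = 2π·f = 2π·323 = 2029 rad/s.
Step 2 — Component impedances:
  R: Z = R = 2200 Ω
  L: Z = jωL = j·2029·0.00122 = 0 + j2.476 Ω
  C: Z = 1/(jωC) = -j/(ω·C) = 0 - j2380 Ω
Step 3 — Parallel combination: 1/Z_total = 1/R + 1/L + 1/C; Z_total = 0.002792 + j2.479 Ω = 2.479∠89.9° Ω.

Z = 0.002792 + j2.479 Ω = 2.479∠89.9° Ω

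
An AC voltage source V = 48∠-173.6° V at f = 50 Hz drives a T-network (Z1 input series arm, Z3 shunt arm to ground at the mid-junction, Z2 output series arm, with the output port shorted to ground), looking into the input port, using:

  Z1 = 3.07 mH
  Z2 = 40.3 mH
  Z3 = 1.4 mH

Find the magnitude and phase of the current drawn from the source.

Step 1 — Angular frequency: ω = 2π·f = 2π·50 = 314.2 rad/s.
Step 2 — Component impedances:
  Z1: Z = jωL = j·314.2·0.00307 = 0 + j0.9645 Ω
  Z2: Z = jωL = j·314.2·0.0403 = 0 + j12.66 Ω
  Z3: Z = jωL = j·314.2·0.0014 = 0 + j0.4398 Ω
Step 3 — With the output port shorted to ground, the output series arm Z2 runs from the junction to ground; the shunt arm Z3 also runs from the junction to ground. They appear in parallel: Z3 || Z2 = 0 + j0.4251 Ω.
Step 4 — Series with input arm Z1: Z_in = Z1 + (Z3 || Z2) = 0 + j1.39 Ω = 1.39∠90.0° Ω.
Step 5 — Source phasor: V = 48∠-173.6° V = -47.7 - j5.351 V.
Step 6 — Ohm's law: I = V / Z_total = (-47.7 - j5.351) / (0 + j1.39) = -3.851 + j34.33 A.
Step 7 — Convert to polar: |I| = 34.54 A, ∠I = 96.4°.

I = 34.54∠96.4° A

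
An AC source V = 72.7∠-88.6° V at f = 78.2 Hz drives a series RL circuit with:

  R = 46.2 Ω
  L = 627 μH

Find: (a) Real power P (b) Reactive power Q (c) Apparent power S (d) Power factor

Step 1 — Angular frequency: ω = 2π·f = 2π·78.2 = 491.3 rad/s.
Step 2 — Component impedances:
  R: Z = R = 46.2 Ω
  L: Z = jωL = j·491.3·0.000627 = 0 + j0.3081 Ω
Step 3 — Series combination: Z_total = R + L = 46.2 + j0.3081 Ω = 46.2∠0.4° Ω.
Step 4 — Source phasor: V = 72.7∠-88.6° V = 1.776 - j72.68 V.
Step 5 — Current: I = V / Z = 0.02796 - j1.573 A = 1.574∠-89.0° A.
Step 6 — Complex power: S = V·I* = 114.4 + j0.7628 VA.
Step 7 — Real power: P = Re(S) = 114.4 W.
Step 8 — Reactive power: Q = Im(S) = 0.7628 VAR.
Step 9 — Apparent power: |S| = 114.4 VA.
Step 10 — Power factor: PF = P/|S| = 1 (lagging).

(a) P = 114.4 W  (b) Q = 0.7628 VAR  (c) S = 114.4 VA  (d) PF = 1 (lagging)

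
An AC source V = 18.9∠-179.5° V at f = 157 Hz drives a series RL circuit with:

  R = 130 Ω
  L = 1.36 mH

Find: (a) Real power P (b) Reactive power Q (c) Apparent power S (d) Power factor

Step 1 — Angular frequency: ω = 2π·f = 2π·157 = 986.5 rad/s.
Step 2 — Component impedances:
  R: Z = R = 130 Ω
  L: Z = jωL = j·986.5·0.00136 = 0 + j1.342 Ω
Step 3 — Series combination: Z_total = R + L = 130 + j1.342 Ω = 130∠0.6° Ω.
Step 4 — Source phasor: V = 18.9∠-179.5° V = -18.9 - j0.1649 V.
Step 5 — Current: I = V / Z = -0.1454 + j0.0002316 A = 0.1454∠179.9° A.
Step 6 — Complex power: S = V·I* = 2.747 + j0.02835 VA.
Step 7 — Real power: P = Re(S) = 2.747 W.
Step 8 — Reactive power: Q = Im(S) = 0.02835 VAR.
Step 9 — Apparent power: |S| = 2.748 VA.
Step 10 — Power factor: PF = P/|S| = 0.9999 (lagging).

(a) P = 2.747 W  (b) Q = 0.02835 VAR  (c) S = 2.748 VA  (d) PF = 0.9999 (lagging)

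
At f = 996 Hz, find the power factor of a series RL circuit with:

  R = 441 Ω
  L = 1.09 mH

Step 1 — Angular frequency: ω = 2π·f = 2π·996 = 6258 rad/s.
Step 2 — Component impedances:
  R: Z = R = 441 Ω
  L: Z = jωL = j·6258·0.00109 = 0 + j6.821 Ω
Step 3 — Series combination: Z_total = R + L = 441 + j6.821 Ω = 441.1∠0.9° Ω.
Step 4 — Power factor: PF = cos(φ) = Re(Z)/|Z| = 441/441.05 = 0.9999.
Step 5 — Type: Im(Z) = 6.821 ⇒ lagging (phase φ = 0.9°).

PF = 0.9999 (lagging, φ = 0.9°)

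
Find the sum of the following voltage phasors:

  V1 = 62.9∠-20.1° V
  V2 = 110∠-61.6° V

Step 1 — Convert each phasor to rectangular form:
  V1 = 62.9·(cos(-20.1°) + j·sin(-20.1°)) = 59.07 - j21.62 V
  V2 = 110·(cos(-61.6°) + j·sin(-61.6°)) = 52.32 - j96.76 V
Step 2 — Sum components: V_total = 111.4 - j118.4 V.
Step 3 — Convert to polar: |V_total| = 162.5 V, ∠V_total = -46.7°.

V_total = 162.5∠-46.7° V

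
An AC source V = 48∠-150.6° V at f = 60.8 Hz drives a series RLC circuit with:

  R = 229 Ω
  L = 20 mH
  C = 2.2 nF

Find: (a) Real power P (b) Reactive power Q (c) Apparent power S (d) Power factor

Step 1 — Angular frequency: ω = 2π·f = 2π·60.8 = 382 rad/s.
Step 2 — Component impedances:
  R: Z = R = 229 Ω
  L: Z = jωL = j·382·0.02 = 0 + j7.64 Ω
  C: Z = 1/(jωC) = -j/(ω·C) = 0 - j1.19e+06 Ω
Step 3 — Series combination: Z_total = R + L + C = 229 - j1.19e+06 Ω = 1.19e+06∠-90.0° Ω.
Step 4 — Source phasor: V = 48∠-150.6° V = -41.82 - j23.56 V.
Step 5 — Current: I = V / Z = 1.98e-05 - j3.515e-05 A = 4.034e-05∠-60.6° A.
Step 6 — Complex power: S = V·I* = 3.727e-07 - j0.001936 VA.
Step 7 — Real power: P = Re(S) = 3.727e-07 W.
Step 8 — Reactive power: Q = Im(S) = -0.001936 VAR.
Step 9 — Apparent power: |S| = 0.001936 VA.
Step 10 — Power factor: PF = P/|S| = 0.0001925 (leading).

(a) P = 3.727e-07 W  (b) Q = -0.001936 VAR  (c) S = 0.001936 VA  (d) PF = 0.0001925 (leading)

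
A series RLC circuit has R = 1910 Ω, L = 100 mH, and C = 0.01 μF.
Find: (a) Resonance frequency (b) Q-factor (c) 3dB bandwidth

Step 1 — Resonance: ω₀ = 1/√(LC) = 1/√(0.1·1e-08) = 3.162e+04 rad/s.
Step 2 — f₀ = ω₀/(2π) = 5033 Hz.
Step 3 — Series Q: Q = ω₀L/R = 3.162e+04·0.1/1910 = 1.656.
Step 4 — Bandwidth: Δω = ω₀/Q = 1.91e+04 rad/s; BW = Δω/(2π) = 3040 Hz.

(a) f₀ = 5033 Hz  (b) Q = 1.656  (c) BW = 3040 Hz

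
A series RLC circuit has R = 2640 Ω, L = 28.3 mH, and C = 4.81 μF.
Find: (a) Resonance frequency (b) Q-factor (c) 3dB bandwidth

Step 1 — Resonance: ω₀ = 1/√(LC) = 1/√(0.0283·4.81e-06) = 2710 rad/s.
Step 2 — f₀ = ω₀/(2π) = 431.4 Hz.
Step 3 — Series Q: Q = ω₀L/R = 2710·0.0283/2640 = 0.02905.
Step 4 — Bandwidth: Δω = ω₀/Q = 9.329e+04 rad/s; BW = Δω/(2π) = 1.485e+04 Hz.

(a) f₀ = 431.4 Hz  (b) Q = 0.02905  (c) BW = 1.485e+04 Hz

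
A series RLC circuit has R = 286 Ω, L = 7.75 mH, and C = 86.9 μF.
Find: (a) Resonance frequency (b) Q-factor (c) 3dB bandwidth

Step 1 — Resonance: ω₀ = 1/√(LC) = 1/√(0.00775·8.69e-05) = 1219 rad/s.
Step 2 — f₀ = ω₀/(2π) = 193.9 Hz.
Step 3 — Series Q: Q = ω₀L/R = 1219·0.00775/286 = 0.03302.
Step 4 — Bandwidth: Δω = ω₀/Q = 3.69e+04 rad/s; BW = Δω/(2π) = 5873 Hz.

(a) f₀ = 193.9 Hz  (b) Q = 0.03302  (c) BW = 5873 Hz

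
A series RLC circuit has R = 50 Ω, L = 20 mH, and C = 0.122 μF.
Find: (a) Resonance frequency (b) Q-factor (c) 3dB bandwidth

Step 1 — Resonance condition Im(Z)=0 gives ω₀ = 1/√(LC).
Step 2 — ω₀ = 1/√(0.02·1.22e-07) = 2.024e+04 rad/s.
Step 3 — f₀ = ω₀/(2π) = 3222 Hz.
Step 4 — Series Q: Q = ω₀L/R = 2.024e+04·0.02/50 = 8.098.
Step 5 — 3dB bandwidth: Δω = ω₀/Q = 2500 rad/s; BW = Δω/(2π) = 397.9 Hz.

(a) f₀ = 3222 Hz  (b) Q = 8.098  (c) BW = 397.9 Hz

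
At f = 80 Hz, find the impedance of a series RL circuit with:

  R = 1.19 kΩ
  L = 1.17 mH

Step 1 — Angular frequency: ω = 2π·f = 2π·80 = 502.7 rad/s.
Step 2 — Component impedances:
  R: Z = R = 1190 Ω
  L: Z = jωL = j·502.7·0.00117 = 0 + j0.5881 Ω
Step 3 — Series combination: Z_total = R + L = 1190 + j0.5881 Ω = 1190∠0.0° Ω.

Z = 1190 + j0.5881 Ω = 1190∠0.0° Ω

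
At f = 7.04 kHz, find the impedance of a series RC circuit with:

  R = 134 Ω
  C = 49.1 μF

Step 1 — Angular frequency: ω = 2π·f = 2π·7040 = 4.423e+04 rad/s.
Step 2 — Component impedances:
  R: Z = R = 134 Ω
  C: Z = 1/(jωC) = -j/(ω·C) = 0 - j0.4604 Ω
Step 3 — Series combination: Z_total = R + C = 134 - j0.4604 Ω = 134∠-0.2° Ω.

Z = 134 - j0.4604 Ω = 134∠-0.2° Ω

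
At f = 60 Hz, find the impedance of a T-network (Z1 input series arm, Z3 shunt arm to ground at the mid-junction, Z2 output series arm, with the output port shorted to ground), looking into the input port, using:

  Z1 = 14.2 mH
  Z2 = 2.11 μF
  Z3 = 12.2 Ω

Step 1 — Angular frequency: ω = 2π·f = 2π·60 = 377 rad/s.
Step 2 — Component impedances:
  Z1: Z = jωL = j·377·0.0142 = 0 + j5.353 Ω
  Z2: Z = 1/(jωC) = -j/(ω·C) = 0 - j1257 Ω
  Z3: Z = R = 12.2 Ω
Step 3 — With the output port shorted to ground, the output series arm Z2 runs from the junction to ground; the shunt arm Z3 also runs from the junction to ground. They appear in parallel: Z3 || Z2 = 12.2 - j0.1184 Ω.
Step 4 — Series with input arm Z1: Z_in = Z1 + (Z3 || Z2) = 12.2 + j5.235 Ω = 13.27∠23.2° Ω.

Z = 12.2 + j5.235 Ω = 13.27∠23.2° Ω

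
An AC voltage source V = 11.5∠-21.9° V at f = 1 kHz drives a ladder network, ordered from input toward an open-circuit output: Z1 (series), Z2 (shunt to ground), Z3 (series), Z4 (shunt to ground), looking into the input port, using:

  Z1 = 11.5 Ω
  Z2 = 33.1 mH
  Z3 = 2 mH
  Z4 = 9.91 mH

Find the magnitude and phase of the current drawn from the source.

Step 1 — Angular frequency: ω = 2π·f = 2π·1000 = 6283 rad/s.
Step 2 — Component impedances:
  Z1: Z = R = 11.5 Ω
  Z2: Z = jωL = j·6283·0.0331 = 0 + j208 Ω
  Z3: Z = jωL = j·6283·0.002 = 0 + j12.57 Ω
  Z4: Z = jωL = j·6283·0.00991 = 0 + j62.27 Ω
Step 3 — Ladder network (open output): work backward from the far end, alternating series and parallel combinations. Z_in = 11.5 + j55.03 Ω = 56.22∠78.2° Ω.
Step 4 — Source phasor: V = 11.5∠-21.9° V = 10.67 - j4.289 V.
Step 5 — Ohm's law: I = V / Z_total = (10.67 - j4.289) / (11.5 + j55.03) = -0.03586 - j0.2014 A.
Step 6 — Convert to polar: |I| = 0.2046 A, ∠I = -100.1°.

I = 0.2046∠-100.1° A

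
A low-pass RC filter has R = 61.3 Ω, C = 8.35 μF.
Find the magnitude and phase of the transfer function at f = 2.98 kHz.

Step 1 — Angular frequency: ω = 2π·2980 = 1.872e+04 rad/s.
Step 2 — Transfer function: H(jω) = 1/(1 + jωRC).
Step 3 — Denominator: 1 + jωRC = 1 + j·1.872e+04·61.3·8.35e-06 = 1 + j9.584.
Step 4 — H = 0.01077 - j0.1032.
Step 5 — Magnitude: |H| = 0.1038 (-19.7 dB); phase: φ = -84.0°.

|H| = 0.1038 (-19.7 dB), φ = -84.0°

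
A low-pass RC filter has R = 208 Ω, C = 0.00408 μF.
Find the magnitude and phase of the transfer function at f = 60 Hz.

Step 1 — Angular frequency: ω = 2π·60 = 377 rad/s.
Step 2 — Transfer function: H(jω) = 1/(1 + jωRC).
Step 3 — Denominator: 1 + jωRC = 1 + j·377·208·4.08e-09 = 1 + j0.0003199.
Step 4 — H = 1 - j0.0003199.
Step 5 — Magnitude: |H| = 1 (-0.0 dB); phase: φ = -0.0°.

|H| = 1 (-0.0 dB), φ = -0.0°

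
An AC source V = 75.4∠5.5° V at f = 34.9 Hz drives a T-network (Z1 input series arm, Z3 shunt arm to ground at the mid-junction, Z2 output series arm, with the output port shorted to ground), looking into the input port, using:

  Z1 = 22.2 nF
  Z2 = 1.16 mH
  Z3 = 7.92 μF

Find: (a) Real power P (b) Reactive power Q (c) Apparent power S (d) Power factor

Step 1 — Angular frequency: ω = 2π·f = 2π·34.9 = 219.3 rad/s.
Step 2 — Component impedances:
  Z1: Z = 1/(jωC) = -j/(ω·C) = 0 - j2.054e+05 Ω
  Z2: Z = jωL = j·219.3·0.00116 = 0 + j0.2544 Ω
  Z3: Z = 1/(jωC) = -j/(ω·C) = 0 - j575.8 Ω
Step 3 — With the output port shorted to ground, the output series arm Z2 runs from the junction to ground; the shunt arm Z3 also runs from the junction to ground. They appear in parallel: Z3 || Z2 = 0 + j0.2545 Ω.
Step 4 — Series with input arm Z1: Z_in = Z1 + (Z3 || Z2) = 0 - j2.054e+05 Ω = 2.054e+05∠-90.0° Ω.
Step 5 — Source phasor: V = 75.4∠5.5° V = 75.05 + j7.227 V.
Step 6 — Current: I = V / Z = -3.518e-05 + j0.0003654 A = 0.0003671∠95.5° A.
Step 7 — Complex power: S = V·I* = 0 - j0.02768 VA.
Step 8 — Real power: P = Re(S) = 0 W.
Step 9 — Reactive power: Q = Im(S) = -0.02768 VAR.
Step 10 — Apparent power: |S| = 0.02768 VA.
Step 11 — Power factor: PF = P/|S| = 0 (leading).

(a) P = 0 W  (b) Q = -0.02768 VAR  (c) S = 0.02768 VA  (d) PF = 0 (leading)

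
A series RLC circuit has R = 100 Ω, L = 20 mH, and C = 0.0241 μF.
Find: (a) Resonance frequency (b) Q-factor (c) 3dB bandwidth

Step 1 — Resonance: ω₀ = 1/√(LC) = 1/√(0.02·2.41e-08) = 4.555e+04 rad/s.
Step 2 — f₀ = ω₀/(2π) = 7249 Hz.
Step 3 — Series Q: Q = ω₀L/R = 4.555e+04·0.02/100 = 9.11.
Step 4 — Bandwidth: Δω = ω₀/Q = 5000 rad/s; BW = Δω/(2π) = 795.8 Hz.

(a) f₀ = 7249 Hz  (b) Q = 9.11  (c) BW = 795.8 Hz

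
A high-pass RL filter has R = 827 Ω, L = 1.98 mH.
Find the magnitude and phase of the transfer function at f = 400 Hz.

Step 1 — Angular frequency: ω = 2π·400 = 2513 rad/s.
Step 2 — Transfer function: H(jω) = jωL/(R + jωL).
Step 3 — Numerator jωL = j·4.976; denominator R + jωL = 827 + j4.976.
Step 4 — H = 3.621e-05 + j0.006017.
Step 5 — Magnitude: |H| = 0.006017 (-44.4 dB); phase: φ = 89.7°.

|H| = 0.006017 (-44.4 dB), φ = 89.7°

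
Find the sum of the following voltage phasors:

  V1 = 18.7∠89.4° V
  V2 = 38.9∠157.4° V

Step 1 — Convert each phasor to rectangular form:
  V1 = 18.7·(cos(89.4°) + j·sin(89.4°)) = 0.1958 + j18.7 V
  V2 = 38.9·(cos(157.4°) + j·sin(157.4°)) = -35.91 + j14.95 V
Step 2 — Sum components: V_total = -35.72 + j33.65 V.
Step 3 — Convert to polar: |V_total| = 49.07 V, ∠V_total = 136.7°.

V_total = 49.07∠136.7° V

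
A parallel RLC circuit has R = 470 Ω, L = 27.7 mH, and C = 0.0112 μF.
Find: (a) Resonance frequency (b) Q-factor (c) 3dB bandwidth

Step 1 — Resonance: ω₀ = 1/√(LC) = 1/√(0.0277·1.12e-08) = 5.677e+04 rad/s.
Step 2 — f₀ = ω₀/(2π) = 9036 Hz.
Step 3 — Parallel Q: Q = R/(ω₀L) = 470/(5.677e+04·0.0277) = 0.2989.
Step 4 — Bandwidth: Δω = ω₀/Q = 1.9e+05 rad/s; BW = Δω/(2π) = 3.023e+04 Hz.

(a) f₀ = 9036 Hz  (b) Q = 0.2989  (c) BW = 3.023e+04 Hz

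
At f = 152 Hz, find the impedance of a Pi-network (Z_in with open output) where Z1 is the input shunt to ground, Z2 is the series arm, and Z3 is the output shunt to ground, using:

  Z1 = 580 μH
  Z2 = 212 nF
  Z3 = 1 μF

Step 1 — Angular frequency: ω = 2π·f = 2π·152 = 955 rad/s.
Step 2 — Component impedances:
  Z1: Z = jωL = j·955·0.00058 = 0 + j0.5539 Ω
  Z2: Z = 1/(jωC) = -j/(ω·C) = 0 - j4939 Ω
  Z3: Z = 1/(jωC) = -j/(ω·C) = 0 - j1047 Ω
Step 3 — With open output, the series arm Z2 and the output shunt Z3 appear in series to ground: Z2 + Z3 = 0 - j5986 Ω.
Step 4 — Parallel with input shunt Z1: Z_in = Z1 || (Z2 + Z3) = 0 + j0.554 Ω = 0.554∠90.0° Ω.

Z = 0 + j0.554 Ω = 0.554∠90.0° Ω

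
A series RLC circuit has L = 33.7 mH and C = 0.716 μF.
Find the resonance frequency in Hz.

Step 1 — Resonance condition Im(Z)=0 gives ω₀ = 1/√(LC).
Step 2 — ω₀ = 1/√(0.0337·7.16e-07) = 6438 rad/s.
Step 3 — f₀ = ω₀/(2π) = 1025 Hz.

f₀ = 1025 Hz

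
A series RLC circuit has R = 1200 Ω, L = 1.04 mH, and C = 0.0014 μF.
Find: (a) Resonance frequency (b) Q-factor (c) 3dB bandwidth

Step 1 — Resonance: ω₀ = 1/√(LC) = 1/√(0.00104·1.4e-09) = 8.287e+05 rad/s.
Step 2 — f₀ = ω₀/(2π) = 1.319e+05 Hz.
Step 3 — Series Q: Q = ω₀L/R = 8.287e+05·0.00104/1200 = 0.7182.
Step 4 — Bandwidth: Δω = ω₀/Q = 1.154e+06 rad/s; BW = Δω/(2π) = 1.836e+05 Hz.

(a) f₀ = 1.319e+05 Hz  (b) Q = 0.7182  (c) BW = 1.836e+05 Hz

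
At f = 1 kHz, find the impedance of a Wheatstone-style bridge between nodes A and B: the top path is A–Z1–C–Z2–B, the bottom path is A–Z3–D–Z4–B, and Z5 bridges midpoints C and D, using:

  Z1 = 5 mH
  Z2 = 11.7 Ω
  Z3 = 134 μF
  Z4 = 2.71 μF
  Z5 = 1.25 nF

Step 1 — Angular frequency: ω = 2π·f = 2π·1000 = 6283 rad/s.
Step 2 — Component impedances:
  Z1: Z = jωL = j·6283·0.005 = 0 + j31.42 Ω
  Z2: Z = R = 11.7 Ω
  Z3: Z = 1/(jωC) = -j/(ω·C) = 0 - j1.188 Ω
  Z4: Z = 1/(jωC) = -j/(ω·C) = 0 - j58.73 Ω
  Z5: Z = 1/(jωC) = -j/(ω·C) = 0 - j1.273e+05 Ω
Step 3 — Bridge requires nodal analysis (the Z5 bridge couples midpoints C and D, so the two paths cannot be reduced to a simple series/parallel combination). Setting node B to ground and injecting 1 A at node A, the 3-node admittance system at A, C, D solves to V_A = Z_AB = 44.27 + j47.9 Ω = 65.23∠47.3° Ω.

Z = 44.27 + j47.9 Ω = 65.23∠47.3° Ω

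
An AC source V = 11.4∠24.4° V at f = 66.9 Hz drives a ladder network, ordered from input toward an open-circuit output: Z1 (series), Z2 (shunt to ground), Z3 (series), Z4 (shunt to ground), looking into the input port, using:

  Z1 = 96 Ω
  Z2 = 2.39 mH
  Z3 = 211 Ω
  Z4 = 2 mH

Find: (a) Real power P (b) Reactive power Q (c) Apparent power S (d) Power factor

Step 1 — Angular frequency: ω = 2π·f = 2π·66.9 = 420.3 rad/s.
Step 2 — Component impedances:
  Z1: Z = R = 96 Ω
  Z2: Z = jωL = j·420.3·0.00239 = 0 + j1.005 Ω
  Z3: Z = R = 211 Ω
  Z4: Z = jωL = j·420.3·0.002 = 0 + j0.8407 Ω
Step 3 — Ladder network (open output): work backward from the far end, alternating series and parallel combinations. Z_in = 96 + j1.005 Ω = 96.01∠0.6° Ω.
Step 4 — Source phasor: V = 11.4∠24.4° V = 10.38 + j4.709 V.
Step 5 — Current: I = V / Z = 0.1086 + j0.04792 A = 0.1187∠23.8° A.
Step 6 — Complex power: S = V·I* = 1.354 + j0.01416 VA.
Step 7 — Real power: P = Re(S) = 1.354 W.
Step 8 — Reactive power: Q = Im(S) = 0.01416 VAR.
Step 9 — Apparent power: |S| = 1.354 VA.
Step 10 — Power factor: PF = P/|S| = 0.9999 (lagging).

(a) P = 1.354 W  (b) Q = 0.01416 VAR  (c) S = 1.354 VA  (d) PF = 0.9999 (lagging)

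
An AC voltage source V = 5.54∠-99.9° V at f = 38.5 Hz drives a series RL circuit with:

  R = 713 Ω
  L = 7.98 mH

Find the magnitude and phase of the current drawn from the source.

Step 1 — Angular frequency: ω = 2π·f = 2π·38.5 = 241.9 rad/s.
Step 2 — Component impedances:
  R: Z = R = 713 Ω
  L: Z = jωL = j·241.9·0.00798 = 0 + j1.93 Ω
Step 3 — Series combination: Z_total = R + L = 713 + j1.93 Ω = 713∠0.2° Ω.
Step 4 — Source phasor: V = 5.54∠-99.9° V = -0.9525 - j5.458 V.
Step 5 — Ohm's law: I = V / Z_total = (-0.9525 - j5.458) / (713 + j1.93) = -0.001357 - j0.007651 A.
Step 6 — Convert to polar: |I| = 0.00777 A, ∠I = -100.1°.

I = 0.00777∠-100.1° A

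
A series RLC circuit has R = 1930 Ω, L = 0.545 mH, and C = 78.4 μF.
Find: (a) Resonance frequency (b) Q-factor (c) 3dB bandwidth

Step 1 — Resonance: ω₀ = 1/√(LC) = 1/√(0.000545·7.84e-05) = 4838 rad/s.
Step 2 — f₀ = ω₀/(2π) = 770 Hz.
Step 3 — Series Q: Q = ω₀L/R = 4838·0.000545/1930 = 0.001366.
Step 4 — Bandwidth: Δω = ω₀/Q = 3.541e+06 rad/s; BW = Δω/(2π) = 5.636e+05 Hz.

(a) f₀ = 770 Hz  (b) Q = 0.001366  (c) BW = 5.636e+05 Hz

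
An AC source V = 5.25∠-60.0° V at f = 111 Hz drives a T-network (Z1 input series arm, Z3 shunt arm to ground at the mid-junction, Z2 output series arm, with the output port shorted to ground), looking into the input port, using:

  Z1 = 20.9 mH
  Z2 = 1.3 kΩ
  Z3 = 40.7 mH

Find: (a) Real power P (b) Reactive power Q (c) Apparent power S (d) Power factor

Step 1 — Angular frequency: ω = 2π·f = 2π·111 = 697.4 rad/s.
Step 2 — Component impedances:
  Z1: Z = jωL = j·697.4·0.0209 = 0 + j14.58 Ω
  Z2: Z = R = 1300 Ω
  Z3: Z = jωL = j·697.4·0.0407 = 0 + j28.39 Ω
Step 3 — With the output port shorted to ground, the output series arm Z2 runs from the junction to ground; the shunt arm Z3 also runs from the junction to ground. They appear in parallel: Z3 || Z2 = 0.6195 + j28.37 Ω.
Step 4 — Series with input arm Z1: Z_in = Z1 + (Z3 || Z2) = 0.6195 + j42.95 Ω = 42.95∠89.2° Ω.
Step 5 — Source phasor: V = 5.25∠-60.0° V = 2.625 - j4.547 V.
Step 6 — Current: I = V / Z = -0.105 - j0.06263 A = 0.1222∠-149.2° A.
Step 7 — Complex power: S = V·I* = 0.009255 + j0.6416 VA.
Step 8 — Real power: P = Re(S) = 0.009255 W.
Step 9 — Reactive power: Q = Im(S) = 0.6416 VAR.
Step 10 — Apparent power: |S| = 0.6417 VA.
Step 11 — Power factor: PF = P/|S| = 0.01442 (lagging).

(a) P = 0.009255 W  (b) Q = 0.6416 VAR  (c) S = 0.6417 VA  (d) PF = 0.01442 (lagging)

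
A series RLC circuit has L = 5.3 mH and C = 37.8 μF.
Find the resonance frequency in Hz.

Step 1 — Resonance condition Im(Z)=0 gives ω₀ = 1/√(LC).
Step 2 — ω₀ = 1/√(0.0053·3.78e-05) = 2234 rad/s.
Step 3 — f₀ = ω₀/(2π) = 355.6 Hz.

f₀ = 355.6 Hz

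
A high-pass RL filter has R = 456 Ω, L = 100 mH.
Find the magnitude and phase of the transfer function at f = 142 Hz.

Step 1 — Angular frequency: ω = 2π·142 = 892.2 rad/s.
Step 2 — Transfer function: H(jω) = jωL/(R + jωL).
Step 3 — Numerator jωL = j·89.22; denominator R + jωL = 456 + j89.22.
Step 4 — H = 0.03687 + j0.1884.
Step 5 — Magnitude: |H| = 0.192 (-14.3 dB); phase: φ = 78.9°.

|H| = 0.192 (-14.3 dB), φ = 78.9°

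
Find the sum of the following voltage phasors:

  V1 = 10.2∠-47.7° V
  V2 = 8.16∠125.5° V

Step 1 — Convert each phasor to rectangular form:
  V1 = 10.2·(cos(-47.7°) + j·sin(-47.7°)) = 6.865 - j7.544 V
  V2 = 8.16·(cos(125.5°) + j·sin(125.5°)) = -4.739 + j6.643 V
Step 2 — Sum components: V_total = 2.126 - j0.9011 V.
Step 3 — Convert to polar: |V_total| = 2.309 V, ∠V_total = -23.0°.

V_total = 2.309∠-23.0° V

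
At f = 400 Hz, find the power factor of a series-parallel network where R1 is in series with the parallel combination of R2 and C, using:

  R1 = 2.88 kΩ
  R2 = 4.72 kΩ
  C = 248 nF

Step 1 — Angular frequency: ω = 2π·f = 2π·400 = 2513 rad/s.
Step 2 — Component impedances:
  R1: Z = R = 2880 Ω
  R2: Z = R = 4720 Ω
  C: Z = 1/(jωC) = -j/(ω·C) = 0 - j1604 Ω
Step 3 — Parallel branch: R2 || C = 1/(1/R2 + 1/C) = 488.9 - j1438 Ω.
Step 4 — Series with R1: Z_total = R1 + (R2 || C) = 3369 - j1438 Ω = 3663∠-23.1° Ω.
Step 5 — Power factor: PF = cos(φ) = Re(Z)/|Z| = 3369/3663 = 0.9197.
Step 6 — Type: Im(Z) = -1438 ⇒ leading (phase φ = -23.1°).

PF = 0.9197 (leading, φ = -23.1°)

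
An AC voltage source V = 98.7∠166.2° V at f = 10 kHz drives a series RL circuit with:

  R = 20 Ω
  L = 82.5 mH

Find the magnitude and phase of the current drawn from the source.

Step 1 — Angular frequency: ω = 2π·f = 2π·1e+04 = 6.283e+04 rad/s.
Step 2 — Component impedances:
  R: Z = R = 20 Ω
  L: Z = jωL = j·6.283e+04·0.0825 = 0 + j5184 Ω
Step 3 — Series combination: Z_total = R + L = 20 + j5184 Ω = 5184∠89.8° Ω.
Step 4 — Source phasor: V = 98.7∠166.2° V = -95.85 + j23.54 V.
Step 5 — Ohm's law: I = V / Z_total = (-95.85 + j23.54) / (20 + j5184) = 0.00447 + j0.01851 A.
Step 6 — Convert to polar: |I| = 0.01904 A, ∠I = 76.4°.

I = 0.01904∠76.4° A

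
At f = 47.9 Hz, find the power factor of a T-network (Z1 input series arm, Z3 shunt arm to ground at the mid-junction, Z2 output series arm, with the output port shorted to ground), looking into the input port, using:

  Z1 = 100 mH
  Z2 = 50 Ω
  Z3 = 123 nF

Step 1 — Angular frequency: ω = 2π·f = 2π·47.9 = 301 rad/s.
Step 2 — Component impedances:
  Z1: Z = jωL = j·301·0.1 = 0 + j30.1 Ω
  Z2: Z = R = 50 Ω
  Z3: Z = 1/(jωC) = -j/(ω·C) = 0 - j2.701e+04 Ω
Step 3 — With the output port shorted to ground, the output series arm Z2 runs from the junction to ground; the shunt arm Z3 also runs from the junction to ground. They appear in parallel: Z3 || Z2 = 50 - j0.09255 Ω.
Step 4 — Series with input arm Z1: Z_in = Z1 + (Z3 || Z2) = 50 + j30 Ω = 58.31∠31.0° Ω.
Step 5 — Power factor: PF = cos(φ) = Re(Z)/|Z| = 50/58.31 = 0.8575.
Step 6 — Type: Im(Z) = 30 ⇒ lagging (phase φ = 31.0°).

PF = 0.8575 (lagging, φ = 31.0°)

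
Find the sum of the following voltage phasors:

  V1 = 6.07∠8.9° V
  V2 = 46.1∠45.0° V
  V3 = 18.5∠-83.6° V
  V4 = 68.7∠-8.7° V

Step 1 — Convert each phasor to rectangular form:
  V1 = 6.07·(cos(8.9°) + j·sin(8.9°)) = 5.997 + j0.9391 V
  V2 = 46.1·(cos(45.0°) + j·sin(45.0°)) = 32.6 + j32.6 V
  V3 = 18.5·(cos(-83.6°) + j·sin(-83.6°)) = 2.062 - j18.38 V
  V4 = 68.7·(cos(-8.7°) + j·sin(-8.7°)) = 67.91 - j10.39 V
Step 2 — Sum components: V_total = 108.6 + j4.76 V.
Step 3 — Convert to polar: |V_total| = 108.7 V, ∠V_total = 2.5°.

V_total = 108.7∠2.5° V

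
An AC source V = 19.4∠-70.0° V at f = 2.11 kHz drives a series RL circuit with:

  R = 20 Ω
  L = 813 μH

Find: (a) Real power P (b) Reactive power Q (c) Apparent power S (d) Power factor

Step 1 — Angular frequency: ω = 2π·f = 2π·2110 = 1.326e+04 rad/s.
Step 2 — Component impedances:
  R: Z = R = 20 Ω
  L: Z = jωL = j·1.326e+04·0.000813 = 0 + j10.78 Ω
Step 3 — Series combination: Z_total = R + L = 20 + j10.78 Ω = 22.72∠28.3° Ω.
Step 4 — Source phasor: V = 19.4∠-70.0° V = 6.635 - j18.23 V.
Step 5 — Current: I = V / Z = -0.1236 - j0.8449 A = 0.8539∠-98.3° A.
Step 6 — Complex power: S = V·I* = 14.58 + j7.859 VA.
Step 7 — Real power: P = Re(S) = 14.58 W.
Step 8 — Reactive power: Q = Im(S) = 7.859 VAR.
Step 9 — Apparent power: |S| = 16.57 VA.
Step 10 — Power factor: PF = P/|S| = 0.8803 (lagging).

(a) P = 14.58 W  (b) Q = 7.859 VAR  (c) S = 16.57 VA  (d) PF = 0.8803 (lagging)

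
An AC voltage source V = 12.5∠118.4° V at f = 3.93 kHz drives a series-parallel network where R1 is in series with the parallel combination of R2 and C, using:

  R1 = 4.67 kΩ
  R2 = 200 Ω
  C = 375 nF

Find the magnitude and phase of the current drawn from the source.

Step 1 — Angular frequency: ω = 2π·f = 2π·3930 = 2.469e+04 rad/s.
Step 2 — Component impedances:
  R1: Z = R = 4670 Ω
  R2: Z = R = 200 Ω
  C: Z = 1/(jωC) = -j/(ω·C) = 0 - j108 Ω
Step 3 — Parallel branch: R2 || C = 1/(1/R2 + 1/C) = 45.15 - j83.61 Ω.
Step 4 — Series with R1: Z_total = R1 + (R2 || C) = 4715 - j83.61 Ω = 4716∠-1.0° Ω.
Step 5 — Source phasor: V = 12.5∠118.4° V = -5.945 + j11 V.
Step 6 — Ohm's law: I = V / Z_total = (-5.945 + j11) / (4715 - j83.61) = -0.001302 + j0.002309 A.
Step 7 — Convert to polar: |I| = 0.002651 A, ∠I = 119.4°.

I = 0.002651∠119.4° A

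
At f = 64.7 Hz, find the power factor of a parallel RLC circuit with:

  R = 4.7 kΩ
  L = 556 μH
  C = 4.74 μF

Step 1 — Angular frequency: ω = 2π·f = 2π·64.7 = 406.5 rad/s.
Step 2 — Component impedances:
  R: Z = R = 4700 Ω
  L: Z = jωL = j·406.5·0.000556 = 0 + j0.226 Ω
  C: Z = 1/(jωC) = -j/(ω·C) = 0 - j519 Ω
Step 3 — Parallel combination: 1/Z_total = 1/R + 1/L + 1/C; Z_total = 1.088e-05 + j0.2261 Ω = 0.2261∠90.0° Ω.
Step 4 — Power factor: PF = cos(φ) = Re(Z)/|Z| = 1.0879e-05/0.22612 = 4.811e-05.
Step 5 — Type: Im(Z) = 0.2261 ⇒ lagging (phase φ = 90.0°).

PF = 4.811e-05 (lagging, φ = 90.0°)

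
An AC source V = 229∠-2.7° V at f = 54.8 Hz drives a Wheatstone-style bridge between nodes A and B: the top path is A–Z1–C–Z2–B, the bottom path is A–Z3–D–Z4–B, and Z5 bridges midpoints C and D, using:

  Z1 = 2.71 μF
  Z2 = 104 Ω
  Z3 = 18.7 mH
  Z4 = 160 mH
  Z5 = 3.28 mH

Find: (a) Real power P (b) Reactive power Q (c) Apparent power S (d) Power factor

Step 1 — Angular frequency: ω = 2π·f = 2π·54.8 = 344.3 rad/s.
Step 2 — Component impedances:
  Z1: Z = 1/(jωC) = -j/(ω·C) = 0 - j1072 Ω
  Z2: Z = R = 104 Ω
  Z3: Z = jωL = j·344.3·0.0187 = 0 + j6.439 Ω
  Z4: Z = jωL = j·344.3·0.16 = 0 + j55.09 Ω
  Z5: Z = jωL = j·344.3·0.00328 = 0 + j1.129 Ω
Step 3 — Bridge requires nodal analysis (the Z5 bridge couples midpoints C and D, so the two paths cannot be reduced to a simple series/parallel combination). Setting node B to ground and injecting 1 A at node A, the 3-node admittance system at A, C, D solves to V_A = Z_AB = 22.58 + j49.36 Ω = 54.28∠65.4° Ω.
Step 4 — Source phasor: V = 229∠-2.7° V = 228.7 - j10.79 V.
Step 5 — Current: I = V / Z = 1.572 - j3.915 A = 4.219∠-68.1° A.
Step 6 — Complex power: S = V·I* = 401.8 + j878.6 VA.
Step 7 — Real power: P = Re(S) = 401.8 W.
Step 8 — Reactive power: Q = Im(S) = 878.6 VAR.
Step 9 — Apparent power: |S| = 966.1 VA.
Step 10 — Power factor: PF = P/|S| = 0.4159 (lagging).

(a) P = 401.8 W  (b) Q = 878.6 VAR  (c) S = 966.1 VA  (d) PF = 0.4159 (lagging)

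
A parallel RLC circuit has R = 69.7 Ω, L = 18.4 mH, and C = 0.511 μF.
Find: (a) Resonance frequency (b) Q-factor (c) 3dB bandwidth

Step 1 — Resonance: ω₀ = 1/√(LC) = 1/√(0.0184·5.11e-07) = 1.031e+04 rad/s.
Step 2 — f₀ = ω₀/(2π) = 1641 Hz.
Step 3 — Parallel Q: Q = R/(ω₀L) = 69.7/(1.031e+04·0.0184) = 0.3673.
Step 4 — Bandwidth: Δω = ω₀/Q = 2.808e+04 rad/s; BW = Δω/(2π) = 4469 Hz.

(a) f₀ = 1641 Hz  (b) Q = 0.3673  (c) BW = 4469 Hz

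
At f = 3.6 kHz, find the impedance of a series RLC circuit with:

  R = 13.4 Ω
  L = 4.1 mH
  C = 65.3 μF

Step 1 — Angular frequency: ω = 2π·f = 2π·3600 = 2.262e+04 rad/s.
Step 2 — Component impedances:
  R: Z = R = 13.4 Ω
  L: Z = jωL = j·2.262e+04·0.0041 = 0 + j92.74 Ω
  C: Z = 1/(jωC) = -j/(ω·C) = 0 - j0.677 Ω
Step 3 — Series combination: Z_total = R + L + C = 13.4 + j92.06 Ω = 93.03∠81.7° Ω.

Z = 13.4 + j92.06 Ω = 93.03∠81.7° Ω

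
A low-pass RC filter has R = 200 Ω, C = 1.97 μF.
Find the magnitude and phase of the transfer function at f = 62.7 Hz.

Step 1 — Angular frequency: ω = 2π·62.7 = 394 rad/s.
Step 2 — Transfer function: H(jω) = 1/(1 + jωRC).
Step 3 — Denominator: 1 + jωRC = 1 + j·394·200·1.97e-06 = 1 + j0.1552.
Step 4 — H = 0.9765 - j0.1516.
Step 5 — Magnitude: |H| = 0.9882 (-0.1 dB); phase: φ = -8.8°.

|H| = 0.9882 (-0.1 dB), φ = -8.8°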